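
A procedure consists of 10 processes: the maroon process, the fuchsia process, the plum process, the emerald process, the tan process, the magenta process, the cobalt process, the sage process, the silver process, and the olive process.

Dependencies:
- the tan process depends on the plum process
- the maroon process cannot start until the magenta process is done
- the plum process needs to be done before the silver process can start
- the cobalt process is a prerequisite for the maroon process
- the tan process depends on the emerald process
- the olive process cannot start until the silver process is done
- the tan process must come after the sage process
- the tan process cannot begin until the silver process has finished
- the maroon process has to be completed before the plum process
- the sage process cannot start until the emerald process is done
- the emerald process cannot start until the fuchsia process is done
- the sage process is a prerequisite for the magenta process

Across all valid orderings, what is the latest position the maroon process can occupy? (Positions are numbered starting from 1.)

6

Following every chain forward from the maroon process, the processes that must come later are the plum process, the tan process, the silver process, the olive process — 4 of them.
With 4 mandatory successors out of 10 processes total, the latest slot for the maroon process is 10−4 = 6, and it's reachable by doing all non-successors before the maroon process.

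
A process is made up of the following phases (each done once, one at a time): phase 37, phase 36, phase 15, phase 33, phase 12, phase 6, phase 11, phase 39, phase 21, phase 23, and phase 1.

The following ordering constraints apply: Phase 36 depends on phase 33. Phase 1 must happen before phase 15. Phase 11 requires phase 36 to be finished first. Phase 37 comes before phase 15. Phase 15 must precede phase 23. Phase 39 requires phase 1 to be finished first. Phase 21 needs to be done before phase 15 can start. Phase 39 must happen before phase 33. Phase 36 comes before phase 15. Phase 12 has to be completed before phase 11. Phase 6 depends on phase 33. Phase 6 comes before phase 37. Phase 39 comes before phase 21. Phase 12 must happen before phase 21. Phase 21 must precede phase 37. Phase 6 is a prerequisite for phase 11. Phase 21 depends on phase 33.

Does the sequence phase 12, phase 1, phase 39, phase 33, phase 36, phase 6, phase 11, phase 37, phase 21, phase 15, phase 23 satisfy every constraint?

No

The sequence places phase 37 ahead of phase 21.
That contradicts the constraint that phase 21 must precede phase 37.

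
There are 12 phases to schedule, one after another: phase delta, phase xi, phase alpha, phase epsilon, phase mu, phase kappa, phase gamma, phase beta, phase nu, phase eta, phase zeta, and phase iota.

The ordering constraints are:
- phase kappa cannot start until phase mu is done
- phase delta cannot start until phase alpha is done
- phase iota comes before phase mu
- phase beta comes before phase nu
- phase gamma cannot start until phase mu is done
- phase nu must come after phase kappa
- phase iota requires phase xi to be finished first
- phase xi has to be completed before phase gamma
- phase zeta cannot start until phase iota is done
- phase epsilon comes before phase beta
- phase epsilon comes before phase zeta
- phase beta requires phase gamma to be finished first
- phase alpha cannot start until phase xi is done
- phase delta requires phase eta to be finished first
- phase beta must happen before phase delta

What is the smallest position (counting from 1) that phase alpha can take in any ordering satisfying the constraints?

Working backwards through the constraints from phase alpha, its only required predecessor is phase xi.
With 1 mandatory predecessor, the earliest phase alpha can sit is position 1+1 = 2, and placing just that one first achieves it.

2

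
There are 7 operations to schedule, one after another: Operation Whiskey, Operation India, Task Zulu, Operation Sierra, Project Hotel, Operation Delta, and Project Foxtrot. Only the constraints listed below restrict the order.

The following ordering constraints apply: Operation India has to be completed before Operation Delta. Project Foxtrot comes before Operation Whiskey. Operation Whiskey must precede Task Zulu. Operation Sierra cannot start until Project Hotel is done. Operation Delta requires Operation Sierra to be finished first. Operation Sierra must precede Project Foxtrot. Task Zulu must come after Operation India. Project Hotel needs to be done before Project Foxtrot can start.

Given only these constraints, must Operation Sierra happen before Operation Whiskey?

There is a constraint chain Operation Sierra → Project Foxtrot → Operation Whiskey.
That forces Operation Sierra before Operation Whiskey in every valid schedule.

Yes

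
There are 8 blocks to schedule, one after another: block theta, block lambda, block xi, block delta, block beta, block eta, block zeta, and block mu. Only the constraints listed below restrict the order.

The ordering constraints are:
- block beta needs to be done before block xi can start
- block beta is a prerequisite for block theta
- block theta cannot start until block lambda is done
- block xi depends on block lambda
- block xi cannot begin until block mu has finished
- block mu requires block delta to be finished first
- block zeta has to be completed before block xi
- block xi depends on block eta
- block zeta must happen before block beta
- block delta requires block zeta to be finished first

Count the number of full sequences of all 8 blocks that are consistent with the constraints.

272

The blocks with no prerequisites are block lambda, block eta, block zeta; any of them can be placed first.
Systematically extending each partial ordering one block at a time and counting, there are 272 complete orderings.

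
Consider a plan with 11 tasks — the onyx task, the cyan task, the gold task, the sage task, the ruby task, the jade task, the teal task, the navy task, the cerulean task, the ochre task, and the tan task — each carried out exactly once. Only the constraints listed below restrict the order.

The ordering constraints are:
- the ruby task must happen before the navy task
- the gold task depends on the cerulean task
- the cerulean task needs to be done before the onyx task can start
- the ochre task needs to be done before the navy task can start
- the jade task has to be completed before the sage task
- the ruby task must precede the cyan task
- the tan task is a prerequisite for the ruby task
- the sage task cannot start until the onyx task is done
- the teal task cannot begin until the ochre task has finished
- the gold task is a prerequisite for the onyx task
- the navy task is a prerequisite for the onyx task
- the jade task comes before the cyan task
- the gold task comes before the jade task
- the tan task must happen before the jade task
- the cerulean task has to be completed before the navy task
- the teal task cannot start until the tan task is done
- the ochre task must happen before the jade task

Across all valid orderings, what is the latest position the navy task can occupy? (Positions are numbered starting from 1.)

9

Following every chain forward from the navy task, the tasks that must come later are the onyx task, the sage task — 2 of them.
So at least 2 tasks follow the navy task, putting the navy task no later than position 9. That position is achievable by scheduling everything else first.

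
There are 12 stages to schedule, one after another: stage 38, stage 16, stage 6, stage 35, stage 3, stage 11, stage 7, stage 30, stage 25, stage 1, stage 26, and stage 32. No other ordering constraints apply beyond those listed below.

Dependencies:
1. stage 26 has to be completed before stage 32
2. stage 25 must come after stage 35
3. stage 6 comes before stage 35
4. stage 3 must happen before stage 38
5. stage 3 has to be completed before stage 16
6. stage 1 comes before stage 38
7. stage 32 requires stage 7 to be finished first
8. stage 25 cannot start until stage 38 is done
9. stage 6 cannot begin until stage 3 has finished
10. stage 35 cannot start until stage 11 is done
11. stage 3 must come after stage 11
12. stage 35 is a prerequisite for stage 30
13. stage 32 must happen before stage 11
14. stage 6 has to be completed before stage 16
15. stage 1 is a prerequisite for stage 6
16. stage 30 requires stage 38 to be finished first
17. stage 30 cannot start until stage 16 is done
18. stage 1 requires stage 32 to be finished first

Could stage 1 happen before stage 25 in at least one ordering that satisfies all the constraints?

Yes

The constraints force stage 1 before stage 25, so yes — every valid ordering has stage 1 earlier.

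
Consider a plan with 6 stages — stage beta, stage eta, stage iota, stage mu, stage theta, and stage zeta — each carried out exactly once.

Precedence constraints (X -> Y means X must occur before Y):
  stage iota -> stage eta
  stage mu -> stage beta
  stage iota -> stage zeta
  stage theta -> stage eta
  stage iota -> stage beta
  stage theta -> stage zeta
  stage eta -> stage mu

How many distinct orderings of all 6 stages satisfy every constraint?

8

The stages with no prerequisites are stage iota, stage theta; any of them can be placed first.
Enumerating by repeatedly choosing an available stage (one whose prerequisites are all placed) gives 8 distinct complete orderings.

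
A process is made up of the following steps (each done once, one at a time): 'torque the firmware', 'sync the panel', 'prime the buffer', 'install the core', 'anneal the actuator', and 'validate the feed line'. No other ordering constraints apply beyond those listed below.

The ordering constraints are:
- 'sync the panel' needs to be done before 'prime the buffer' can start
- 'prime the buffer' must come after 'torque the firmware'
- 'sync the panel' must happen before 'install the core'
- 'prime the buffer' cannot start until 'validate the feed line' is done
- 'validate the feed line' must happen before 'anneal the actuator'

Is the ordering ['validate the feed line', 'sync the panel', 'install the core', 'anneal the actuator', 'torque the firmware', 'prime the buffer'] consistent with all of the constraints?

Checking each listed constraint against this order: for instance, 'validate the feed line' is in position 1 and 'prime the buffer' in position 6, so that constraint holds — and the remaining constraints check out the same way.

Yes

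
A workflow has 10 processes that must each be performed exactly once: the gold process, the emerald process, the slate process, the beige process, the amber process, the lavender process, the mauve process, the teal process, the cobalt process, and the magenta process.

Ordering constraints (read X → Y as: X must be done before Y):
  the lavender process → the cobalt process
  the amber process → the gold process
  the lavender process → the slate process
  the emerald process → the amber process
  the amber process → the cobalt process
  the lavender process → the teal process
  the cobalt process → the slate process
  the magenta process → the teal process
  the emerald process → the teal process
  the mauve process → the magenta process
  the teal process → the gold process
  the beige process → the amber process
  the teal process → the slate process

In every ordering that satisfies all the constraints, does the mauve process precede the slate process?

There is a constraint chain the mauve process → the magenta process → the teal process → the slate process.
Hence the mauve process necessarily comes before the slate process.

Yes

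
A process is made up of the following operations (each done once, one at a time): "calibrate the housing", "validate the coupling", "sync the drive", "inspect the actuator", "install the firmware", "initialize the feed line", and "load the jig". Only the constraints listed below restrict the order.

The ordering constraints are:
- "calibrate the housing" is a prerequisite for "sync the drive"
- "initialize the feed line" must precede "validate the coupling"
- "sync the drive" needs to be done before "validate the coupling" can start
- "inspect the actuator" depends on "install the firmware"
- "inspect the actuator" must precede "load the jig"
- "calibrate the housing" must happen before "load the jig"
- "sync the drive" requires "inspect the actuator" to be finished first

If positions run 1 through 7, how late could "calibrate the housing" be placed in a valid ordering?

Every operation that must follow "calibrate the housing" has to come after it. Tracing all chains starting from "calibrate the housing", those operations are: "validate the coupling", "sync the drive", "load the jig" — 3 in total.
With 3 mandatory successors out of 7 operations total, the latest slot for "calibrate the housing" is 7−3 = 4, and it's reachable by doing all non-successors before "calibrate the housing".

4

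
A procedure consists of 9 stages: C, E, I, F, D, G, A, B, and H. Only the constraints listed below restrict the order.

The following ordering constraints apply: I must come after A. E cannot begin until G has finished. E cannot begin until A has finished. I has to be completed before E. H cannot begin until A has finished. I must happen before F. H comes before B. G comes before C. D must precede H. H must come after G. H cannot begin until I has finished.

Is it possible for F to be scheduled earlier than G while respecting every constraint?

Nothing in the constraints forces G before F — there is no chain from G to F.
That means at least one valid schedule has F before G.

Yes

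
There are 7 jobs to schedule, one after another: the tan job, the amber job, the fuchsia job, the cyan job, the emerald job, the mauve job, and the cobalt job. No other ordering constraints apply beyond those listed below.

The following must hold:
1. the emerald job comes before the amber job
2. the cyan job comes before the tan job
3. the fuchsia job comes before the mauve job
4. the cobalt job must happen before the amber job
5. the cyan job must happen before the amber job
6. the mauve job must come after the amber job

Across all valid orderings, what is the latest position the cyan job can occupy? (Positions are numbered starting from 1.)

4

Every job that must follow the cyan job has to come after it. Tracing all chains starting from the cyan job, those jobs are: the tan job, the amber job, the mauve job — 3 in total.
With 3 mandatory successors out of 7 jobs total, the latest slot for the cyan job is 7−3 = 4, and it's reachable by doing all non-successors before the cyan job.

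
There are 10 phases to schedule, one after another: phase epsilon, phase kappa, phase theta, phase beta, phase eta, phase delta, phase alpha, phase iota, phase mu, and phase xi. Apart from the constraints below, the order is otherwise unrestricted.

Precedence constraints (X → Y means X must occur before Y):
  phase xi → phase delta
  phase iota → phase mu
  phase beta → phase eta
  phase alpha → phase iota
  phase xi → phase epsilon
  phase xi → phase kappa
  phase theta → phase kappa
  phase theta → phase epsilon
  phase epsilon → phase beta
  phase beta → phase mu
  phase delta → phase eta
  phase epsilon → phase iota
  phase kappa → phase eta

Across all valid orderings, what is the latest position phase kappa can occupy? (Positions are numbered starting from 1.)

9

The only phase forced after phase kappa (directly or by a chain) is phase eta.
So at least 1 phase follows phase kappa, putting phase kappa no later than position 9. That position is achievable by scheduling everything else first.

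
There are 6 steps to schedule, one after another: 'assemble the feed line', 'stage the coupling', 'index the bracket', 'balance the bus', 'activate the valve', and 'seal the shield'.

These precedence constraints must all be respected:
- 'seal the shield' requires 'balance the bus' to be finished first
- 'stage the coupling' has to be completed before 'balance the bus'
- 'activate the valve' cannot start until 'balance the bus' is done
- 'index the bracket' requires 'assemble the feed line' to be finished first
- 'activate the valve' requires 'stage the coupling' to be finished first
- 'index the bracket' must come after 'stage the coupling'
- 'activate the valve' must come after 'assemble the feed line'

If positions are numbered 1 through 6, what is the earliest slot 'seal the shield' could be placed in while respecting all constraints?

Every step that must precede 'seal the shield' has to come before it. Tracing all chains that end at 'seal the shield', those steps are: 'stage the coupling', 'balance the bus' — 2 in total.
With 2 mandatory predecessors, the earliest 'seal the shield' can sit is position 2+1 = 3, and placing just those 2 first achieves it.

3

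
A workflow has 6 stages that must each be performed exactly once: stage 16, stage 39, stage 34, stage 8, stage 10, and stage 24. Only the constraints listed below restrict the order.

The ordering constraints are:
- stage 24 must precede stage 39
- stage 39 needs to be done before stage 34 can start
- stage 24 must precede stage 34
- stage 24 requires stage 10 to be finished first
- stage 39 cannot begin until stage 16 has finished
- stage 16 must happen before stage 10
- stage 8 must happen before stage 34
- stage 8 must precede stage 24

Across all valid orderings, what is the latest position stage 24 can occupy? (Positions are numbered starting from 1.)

4

Every stage that must follow stage 24 has to come after it. Tracing all chains starting from stage 24, those stages are: stage 39, stage 34 — 2 in total.
With 2 mandatory successors out of 6 stages total, the latest slot for stage 24 is 6−2 = 4, and it's reachable by doing all non-successors before stage 24.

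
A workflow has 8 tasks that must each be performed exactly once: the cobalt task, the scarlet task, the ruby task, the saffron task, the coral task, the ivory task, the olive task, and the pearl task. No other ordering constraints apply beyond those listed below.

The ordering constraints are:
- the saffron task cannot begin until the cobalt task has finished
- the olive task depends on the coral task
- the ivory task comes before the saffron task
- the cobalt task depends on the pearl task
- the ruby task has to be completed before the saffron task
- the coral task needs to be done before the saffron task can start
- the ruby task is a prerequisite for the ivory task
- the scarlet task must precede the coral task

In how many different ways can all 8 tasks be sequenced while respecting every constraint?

300

3 tasks have no prerequisites (the scarlet task, the ruby task, the pearl task), so any of them could come first.
Systematically extending each partial ordering one task at a time and counting, there are 300 complete orderings.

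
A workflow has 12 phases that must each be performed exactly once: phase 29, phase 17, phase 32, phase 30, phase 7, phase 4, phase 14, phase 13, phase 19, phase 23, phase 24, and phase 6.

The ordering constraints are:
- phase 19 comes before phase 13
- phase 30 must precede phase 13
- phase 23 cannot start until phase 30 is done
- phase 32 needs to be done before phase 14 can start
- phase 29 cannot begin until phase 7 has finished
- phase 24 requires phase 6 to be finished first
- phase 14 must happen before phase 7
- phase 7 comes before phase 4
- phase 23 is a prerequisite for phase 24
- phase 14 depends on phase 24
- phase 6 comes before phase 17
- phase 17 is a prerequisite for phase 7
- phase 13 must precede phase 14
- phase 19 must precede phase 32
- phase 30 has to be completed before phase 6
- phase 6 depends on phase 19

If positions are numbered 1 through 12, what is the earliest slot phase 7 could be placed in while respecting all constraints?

10

The phases that are forced before phase 7, directly or transitively, are phase 17, phase 32, phase 30, phase 14, phase 13, phase 19, phase 23, phase 24, phase 6. That's 9 phases.
So at minimum 9 phases come before phase 7, putting phase 7 no earlier than position 10. That position is achievable by scheduling exactly those predecessors first.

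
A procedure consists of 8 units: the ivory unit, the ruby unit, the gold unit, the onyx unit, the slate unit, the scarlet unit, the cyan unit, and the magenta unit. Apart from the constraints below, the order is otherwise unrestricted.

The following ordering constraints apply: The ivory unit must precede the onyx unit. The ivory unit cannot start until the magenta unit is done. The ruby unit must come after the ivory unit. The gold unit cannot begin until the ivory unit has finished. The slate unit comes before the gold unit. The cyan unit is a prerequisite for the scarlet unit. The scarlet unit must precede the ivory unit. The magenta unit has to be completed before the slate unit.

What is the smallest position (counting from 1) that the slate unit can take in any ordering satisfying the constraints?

2

The only unit forced before the slate unit (directly or transitively) is the magenta unit.
With 1 mandatory predecessor, the earliest the slate unit can sit is position 1+1 = 2, and placing just that one first achieves it.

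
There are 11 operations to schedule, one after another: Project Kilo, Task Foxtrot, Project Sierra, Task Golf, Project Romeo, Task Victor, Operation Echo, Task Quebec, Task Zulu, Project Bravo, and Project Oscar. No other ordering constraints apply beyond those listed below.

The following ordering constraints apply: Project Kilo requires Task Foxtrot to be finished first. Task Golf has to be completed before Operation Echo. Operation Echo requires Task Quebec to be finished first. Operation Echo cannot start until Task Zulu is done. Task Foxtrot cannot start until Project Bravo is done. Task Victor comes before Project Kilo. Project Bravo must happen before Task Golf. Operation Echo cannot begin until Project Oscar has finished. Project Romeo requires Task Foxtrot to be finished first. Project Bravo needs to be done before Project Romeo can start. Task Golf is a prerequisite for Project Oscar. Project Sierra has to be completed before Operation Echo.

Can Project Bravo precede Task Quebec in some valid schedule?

Yes

Nothing in the constraints forces Task Quebec before Project Bravo — there is no chain from Task Quebec to Project Bravo.
That means at least one valid schedule has Project Bravo before Task Quebec.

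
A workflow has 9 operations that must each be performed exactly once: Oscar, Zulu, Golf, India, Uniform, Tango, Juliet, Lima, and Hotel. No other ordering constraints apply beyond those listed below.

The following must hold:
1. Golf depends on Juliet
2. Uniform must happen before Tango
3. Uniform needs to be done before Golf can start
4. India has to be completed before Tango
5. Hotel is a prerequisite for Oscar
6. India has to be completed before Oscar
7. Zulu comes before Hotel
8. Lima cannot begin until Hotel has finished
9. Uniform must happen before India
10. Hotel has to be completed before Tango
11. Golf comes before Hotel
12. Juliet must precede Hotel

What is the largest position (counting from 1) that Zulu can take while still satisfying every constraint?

5

The operations that are forced after Zulu, directly or by a chain of constraints, are Oscar, Tango, Lima, Hotel. That's 4 operations.
With 4 mandatory successors out of 9 operations total, the latest slot for Zulu is 9−4 = 5, and it's reachable by doing all non-successors before Zulu.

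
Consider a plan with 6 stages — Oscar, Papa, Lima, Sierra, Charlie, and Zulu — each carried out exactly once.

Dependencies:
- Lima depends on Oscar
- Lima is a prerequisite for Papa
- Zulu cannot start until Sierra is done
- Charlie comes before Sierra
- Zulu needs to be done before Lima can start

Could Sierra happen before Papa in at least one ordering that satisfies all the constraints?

Sierra is actually forced before Papa by the constraints, so certainly some valid ordering has Sierra first.

Yes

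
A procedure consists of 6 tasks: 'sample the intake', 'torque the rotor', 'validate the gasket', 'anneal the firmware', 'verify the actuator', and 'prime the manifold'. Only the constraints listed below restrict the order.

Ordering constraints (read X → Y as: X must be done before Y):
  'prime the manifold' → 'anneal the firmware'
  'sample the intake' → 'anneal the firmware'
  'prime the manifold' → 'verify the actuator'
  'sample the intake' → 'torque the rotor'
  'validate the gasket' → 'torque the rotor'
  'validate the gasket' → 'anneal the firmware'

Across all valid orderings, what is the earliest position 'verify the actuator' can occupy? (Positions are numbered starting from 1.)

2

The only task forced before 'verify the actuator' (directly or transitively) is 'prime the manifold'.
So at minimum 1 task comes before 'verify the actuator', putting 'verify the actuator' no earlier than position 2. That position is achievable by scheduling exactly that predecessor first.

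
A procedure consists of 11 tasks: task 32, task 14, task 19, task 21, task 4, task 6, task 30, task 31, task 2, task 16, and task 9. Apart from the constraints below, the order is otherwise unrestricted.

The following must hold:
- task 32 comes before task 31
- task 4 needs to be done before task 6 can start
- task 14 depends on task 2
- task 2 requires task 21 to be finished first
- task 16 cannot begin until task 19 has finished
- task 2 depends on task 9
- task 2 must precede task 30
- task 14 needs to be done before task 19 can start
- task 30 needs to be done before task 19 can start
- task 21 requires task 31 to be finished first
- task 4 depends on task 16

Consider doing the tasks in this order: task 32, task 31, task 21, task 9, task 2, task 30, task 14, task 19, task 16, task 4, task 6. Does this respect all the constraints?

Yes

Every stated constraint is respected: task 21 sits at position 3, ahead of task 2 at position 5, and each of the other listed pairs likewise has the predecessor earlier in the sequence.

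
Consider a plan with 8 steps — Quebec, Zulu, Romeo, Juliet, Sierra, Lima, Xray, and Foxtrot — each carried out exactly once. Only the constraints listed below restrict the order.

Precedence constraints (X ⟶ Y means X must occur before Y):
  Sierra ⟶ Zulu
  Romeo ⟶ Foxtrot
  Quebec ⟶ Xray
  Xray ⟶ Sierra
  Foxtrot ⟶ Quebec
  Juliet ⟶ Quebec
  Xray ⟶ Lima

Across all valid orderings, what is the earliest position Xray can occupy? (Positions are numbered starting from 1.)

Working backwards through the constraints from Xray, its full set of required predecessors is Quebec, Romeo, Juliet, Foxtrot — 4 of them.
So at minimum 4 steps come before Xray, putting Xray no earlier than position 5. That position is achievable by scheduling exactly those predecessors first.

5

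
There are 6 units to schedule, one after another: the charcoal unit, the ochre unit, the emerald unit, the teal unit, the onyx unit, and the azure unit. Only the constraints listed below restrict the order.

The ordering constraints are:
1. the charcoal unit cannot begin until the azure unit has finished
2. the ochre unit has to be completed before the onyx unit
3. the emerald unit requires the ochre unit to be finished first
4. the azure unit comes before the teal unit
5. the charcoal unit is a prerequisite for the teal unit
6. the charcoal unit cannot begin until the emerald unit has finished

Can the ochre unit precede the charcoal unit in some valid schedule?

Yes

The constraints force the ochre unit before the charcoal unit, so yes — every valid ordering has the ochre unit earlier.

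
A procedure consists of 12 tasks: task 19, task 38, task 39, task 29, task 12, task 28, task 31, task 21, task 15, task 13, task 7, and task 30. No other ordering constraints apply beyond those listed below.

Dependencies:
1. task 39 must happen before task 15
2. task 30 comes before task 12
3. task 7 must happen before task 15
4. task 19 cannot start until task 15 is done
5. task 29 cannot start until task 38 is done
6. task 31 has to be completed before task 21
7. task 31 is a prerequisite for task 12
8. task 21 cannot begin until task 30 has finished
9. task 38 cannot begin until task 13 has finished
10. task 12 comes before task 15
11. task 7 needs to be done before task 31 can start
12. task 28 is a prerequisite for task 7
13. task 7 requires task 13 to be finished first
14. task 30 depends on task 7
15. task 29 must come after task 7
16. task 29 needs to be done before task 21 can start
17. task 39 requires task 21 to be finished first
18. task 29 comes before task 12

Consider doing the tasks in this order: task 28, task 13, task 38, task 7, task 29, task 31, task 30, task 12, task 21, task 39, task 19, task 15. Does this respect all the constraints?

No

The sequence places task 19 ahead of task 15.
But one of the constraints requires task 15 before task 19, so this ordering violates it.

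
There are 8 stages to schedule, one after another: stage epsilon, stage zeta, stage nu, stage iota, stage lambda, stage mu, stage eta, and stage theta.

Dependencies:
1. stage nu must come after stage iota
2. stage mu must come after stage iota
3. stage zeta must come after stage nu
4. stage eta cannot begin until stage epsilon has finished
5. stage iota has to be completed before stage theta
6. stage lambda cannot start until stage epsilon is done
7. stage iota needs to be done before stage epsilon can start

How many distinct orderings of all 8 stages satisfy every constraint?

840

Only stage iota has no prerequisites, so it must go first.
Counting all ways to extend the partial order to a total order gives 840.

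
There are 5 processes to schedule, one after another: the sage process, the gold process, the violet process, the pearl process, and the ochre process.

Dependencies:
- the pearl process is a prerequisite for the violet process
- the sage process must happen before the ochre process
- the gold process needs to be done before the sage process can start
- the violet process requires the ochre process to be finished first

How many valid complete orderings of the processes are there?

2 processes have no prerequisites (the gold process, the pearl process), so any of them could come first.
Systematically extending each partial ordering one process at a time and counting, there are 4 complete orderings.

4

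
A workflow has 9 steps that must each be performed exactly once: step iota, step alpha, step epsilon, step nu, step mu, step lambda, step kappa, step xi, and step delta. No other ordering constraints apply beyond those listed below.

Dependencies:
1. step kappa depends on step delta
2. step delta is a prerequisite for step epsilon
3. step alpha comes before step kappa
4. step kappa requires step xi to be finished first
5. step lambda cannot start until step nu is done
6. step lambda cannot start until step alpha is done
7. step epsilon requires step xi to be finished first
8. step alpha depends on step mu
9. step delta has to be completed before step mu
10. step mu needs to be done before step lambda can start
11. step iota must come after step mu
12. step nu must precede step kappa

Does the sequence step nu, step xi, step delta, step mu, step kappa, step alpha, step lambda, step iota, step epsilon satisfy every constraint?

No

Here step alpha comes after step kappa.
That contradicts the constraint that step alpha must precede step kappa.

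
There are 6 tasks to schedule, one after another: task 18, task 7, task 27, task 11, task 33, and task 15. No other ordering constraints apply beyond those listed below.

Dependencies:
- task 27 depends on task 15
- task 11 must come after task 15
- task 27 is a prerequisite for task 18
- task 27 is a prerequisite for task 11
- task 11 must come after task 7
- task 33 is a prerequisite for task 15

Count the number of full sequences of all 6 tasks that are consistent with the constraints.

9

2 tasks have no prerequisites (task 7, task 33), so any of them could come first.
Counting all ways to extend the partial order to a total order gives 9.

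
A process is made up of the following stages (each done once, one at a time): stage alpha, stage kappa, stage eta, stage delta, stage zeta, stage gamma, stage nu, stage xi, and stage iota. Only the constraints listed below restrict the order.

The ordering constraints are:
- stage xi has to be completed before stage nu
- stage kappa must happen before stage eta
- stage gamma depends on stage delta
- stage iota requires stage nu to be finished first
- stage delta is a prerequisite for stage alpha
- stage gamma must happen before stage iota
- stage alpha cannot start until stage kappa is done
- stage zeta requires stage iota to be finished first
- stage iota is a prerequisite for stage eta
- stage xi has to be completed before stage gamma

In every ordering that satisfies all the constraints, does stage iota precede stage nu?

No

The constraints actually force stage nu before stage iota (via stage nu → stage iota), not the other way around.
So stage iota never precedes stage nu.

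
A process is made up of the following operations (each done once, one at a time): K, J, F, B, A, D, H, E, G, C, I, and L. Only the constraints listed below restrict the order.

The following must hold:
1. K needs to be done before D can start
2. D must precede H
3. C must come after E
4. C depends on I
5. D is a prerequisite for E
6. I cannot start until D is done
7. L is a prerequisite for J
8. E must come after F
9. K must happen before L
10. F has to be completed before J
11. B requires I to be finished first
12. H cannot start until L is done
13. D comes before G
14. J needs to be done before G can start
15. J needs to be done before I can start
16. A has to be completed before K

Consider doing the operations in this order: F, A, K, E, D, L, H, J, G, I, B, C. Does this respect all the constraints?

No

In the proposed order, E appears before D.
That contradicts the constraint that D must precede E.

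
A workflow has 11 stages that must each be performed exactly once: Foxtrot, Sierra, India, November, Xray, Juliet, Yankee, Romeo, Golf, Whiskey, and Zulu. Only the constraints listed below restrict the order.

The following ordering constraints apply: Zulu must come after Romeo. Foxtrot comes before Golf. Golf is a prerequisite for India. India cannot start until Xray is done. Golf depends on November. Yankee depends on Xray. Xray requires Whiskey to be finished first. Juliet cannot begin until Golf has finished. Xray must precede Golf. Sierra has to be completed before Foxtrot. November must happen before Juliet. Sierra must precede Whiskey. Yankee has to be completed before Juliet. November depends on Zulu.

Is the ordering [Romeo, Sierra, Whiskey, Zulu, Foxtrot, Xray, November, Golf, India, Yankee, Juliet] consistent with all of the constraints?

Going through the constraints one by one, each required predecessor appears earlier in the sequence than its dependent — e.g. Xray (position 6) is before Yankee (position 10), as required.

Yes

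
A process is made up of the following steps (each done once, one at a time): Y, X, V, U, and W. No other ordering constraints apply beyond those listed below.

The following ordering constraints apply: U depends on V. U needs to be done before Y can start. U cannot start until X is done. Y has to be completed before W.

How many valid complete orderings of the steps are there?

2 steps have no prerequisites (X, V), so any of them could come first.
Systematically extending each partial ordering one step at a time and counting, there are 2 complete orderings.

2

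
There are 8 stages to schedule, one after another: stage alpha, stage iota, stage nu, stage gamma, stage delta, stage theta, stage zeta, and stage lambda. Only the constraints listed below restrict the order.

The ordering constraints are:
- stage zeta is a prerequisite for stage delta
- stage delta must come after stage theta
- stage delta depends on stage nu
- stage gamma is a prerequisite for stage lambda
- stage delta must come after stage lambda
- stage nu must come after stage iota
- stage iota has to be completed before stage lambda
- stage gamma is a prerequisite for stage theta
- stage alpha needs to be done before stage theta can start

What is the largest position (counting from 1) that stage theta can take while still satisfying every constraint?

The only stage forced after stage theta (directly or by a chain) is stage delta.
So at least 1 stage follows stage theta, putting stage theta no later than position 7. That position is achievable by scheduling everything else first.

7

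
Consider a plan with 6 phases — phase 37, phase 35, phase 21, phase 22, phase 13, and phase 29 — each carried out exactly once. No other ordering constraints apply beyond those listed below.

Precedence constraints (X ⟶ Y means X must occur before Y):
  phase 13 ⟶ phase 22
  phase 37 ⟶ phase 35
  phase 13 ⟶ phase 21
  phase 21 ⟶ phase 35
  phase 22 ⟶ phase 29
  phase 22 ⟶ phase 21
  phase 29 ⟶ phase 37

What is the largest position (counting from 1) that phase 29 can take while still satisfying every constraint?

4

Following every chain forward from phase 29, the phases that must come later are phase 37, phase 35 — 2 of them.
So at least 2 phases follow phase 29, putting phase 29 no later than position 4. That position is achievable by scheduling everything else first.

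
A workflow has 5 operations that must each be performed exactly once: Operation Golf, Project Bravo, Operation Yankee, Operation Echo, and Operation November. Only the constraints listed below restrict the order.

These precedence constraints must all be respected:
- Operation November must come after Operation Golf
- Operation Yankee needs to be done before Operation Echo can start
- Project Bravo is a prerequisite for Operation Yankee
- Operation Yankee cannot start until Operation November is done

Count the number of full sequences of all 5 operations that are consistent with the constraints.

3

2 operations have no prerequisites (Operation Golf, Project Bravo), so any of them could come first.
Counting all ways to extend the partial order to a total order gives 3.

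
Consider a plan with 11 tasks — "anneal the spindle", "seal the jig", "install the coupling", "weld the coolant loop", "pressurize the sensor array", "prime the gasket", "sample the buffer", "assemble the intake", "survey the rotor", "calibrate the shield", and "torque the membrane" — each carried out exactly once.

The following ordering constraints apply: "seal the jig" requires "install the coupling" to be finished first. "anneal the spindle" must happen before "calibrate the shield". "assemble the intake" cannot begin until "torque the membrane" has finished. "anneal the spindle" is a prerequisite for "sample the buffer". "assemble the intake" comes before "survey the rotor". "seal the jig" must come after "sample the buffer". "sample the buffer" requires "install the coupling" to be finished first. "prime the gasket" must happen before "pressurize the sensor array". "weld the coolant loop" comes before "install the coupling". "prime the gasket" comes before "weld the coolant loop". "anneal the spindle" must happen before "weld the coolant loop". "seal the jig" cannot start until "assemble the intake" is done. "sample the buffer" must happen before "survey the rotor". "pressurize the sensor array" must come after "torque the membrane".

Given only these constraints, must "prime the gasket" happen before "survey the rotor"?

Yes

Following the dependencies: "prime the gasket" → "weld the coolant loop" → "install the coupling" → "sample the buffer" → "survey the rotor".
That forces "prime the gasket" before "survey the rotor" in every valid schedule.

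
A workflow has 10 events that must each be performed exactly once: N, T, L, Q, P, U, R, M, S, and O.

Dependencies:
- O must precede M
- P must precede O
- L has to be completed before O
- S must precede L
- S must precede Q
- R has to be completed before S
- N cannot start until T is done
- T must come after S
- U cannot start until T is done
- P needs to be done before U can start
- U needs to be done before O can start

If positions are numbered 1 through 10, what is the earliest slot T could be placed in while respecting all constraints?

Every event that must precede T has to come before it. Tracing all chains that end at T, those events are: R, S — 2 in total.
So at minimum 2 events come before T, putting T no earlier than position 3. That position is achievable by scheduling exactly those predecessors first.

3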